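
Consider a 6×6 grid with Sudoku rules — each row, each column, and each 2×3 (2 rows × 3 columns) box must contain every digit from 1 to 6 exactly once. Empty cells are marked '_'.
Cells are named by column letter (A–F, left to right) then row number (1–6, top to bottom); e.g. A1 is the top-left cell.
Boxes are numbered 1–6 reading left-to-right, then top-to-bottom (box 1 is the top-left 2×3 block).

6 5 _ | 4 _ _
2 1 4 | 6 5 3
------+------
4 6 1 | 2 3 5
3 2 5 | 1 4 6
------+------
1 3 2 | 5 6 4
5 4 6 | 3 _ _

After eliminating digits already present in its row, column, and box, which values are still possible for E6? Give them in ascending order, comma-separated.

Row 6 already contains {3, 4, 5, 6}.
Column E already contains {3, 4, 5, 6}.
Its 2×3 block (box 6) already contains {3, 4, 5, 6}.
Removing those from 1–6 leaves {1, 2} as the candidates for E6.

1,2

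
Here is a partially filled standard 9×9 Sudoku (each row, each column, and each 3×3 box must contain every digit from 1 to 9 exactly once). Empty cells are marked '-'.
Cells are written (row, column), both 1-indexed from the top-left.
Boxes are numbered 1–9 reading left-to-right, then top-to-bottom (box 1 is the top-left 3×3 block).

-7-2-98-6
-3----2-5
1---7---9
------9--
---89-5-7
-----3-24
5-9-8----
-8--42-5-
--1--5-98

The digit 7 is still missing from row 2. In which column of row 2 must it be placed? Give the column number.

Consider where 7 can go in row 2.
(2,1) is out (box 1 already has a 7).
(2,3) is out (box 1 already has a 7).
(2,4) is out (box 2 already has a 7).
(2,5) is out (column 5 already has a 7).
(2,6) is out (box 2 already has a 7).
So the only cell in row 2 that can hold 7 is (2,8).
That is column 8.

8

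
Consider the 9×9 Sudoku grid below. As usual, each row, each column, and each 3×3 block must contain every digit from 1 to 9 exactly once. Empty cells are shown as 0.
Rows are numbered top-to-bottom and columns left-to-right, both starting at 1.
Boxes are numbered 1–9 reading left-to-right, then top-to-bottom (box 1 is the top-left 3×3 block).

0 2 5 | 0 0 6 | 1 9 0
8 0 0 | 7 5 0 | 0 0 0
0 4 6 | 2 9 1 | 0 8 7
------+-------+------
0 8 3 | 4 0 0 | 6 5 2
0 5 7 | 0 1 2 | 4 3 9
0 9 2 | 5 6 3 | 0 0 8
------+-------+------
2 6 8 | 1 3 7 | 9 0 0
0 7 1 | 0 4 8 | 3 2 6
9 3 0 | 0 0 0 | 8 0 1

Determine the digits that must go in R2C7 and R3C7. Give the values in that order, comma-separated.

2,5

For R2C7:
  Row 2 already contains {5, 7, 8}.
  Column 7 already contains {1, 3, 4, 6, 8, 9}.
  Its 3×3 block (box 3) already contains {1, 7, 8, 9}.
  The only value from 1–9 not eliminated is 2, so R2C7 = 2.
For R3C7:
  Row 3 already contains {1, 2, 4, 6, 7, 8, 9}.
  Column 7 already contains {1, 3, 4, 6, 8, 9}.
  Its 3×3 block (box 3) already contains {1, 7, 8, 9}.
  The only value from 1–9 not eliminated is 5, so R3C7 = 5.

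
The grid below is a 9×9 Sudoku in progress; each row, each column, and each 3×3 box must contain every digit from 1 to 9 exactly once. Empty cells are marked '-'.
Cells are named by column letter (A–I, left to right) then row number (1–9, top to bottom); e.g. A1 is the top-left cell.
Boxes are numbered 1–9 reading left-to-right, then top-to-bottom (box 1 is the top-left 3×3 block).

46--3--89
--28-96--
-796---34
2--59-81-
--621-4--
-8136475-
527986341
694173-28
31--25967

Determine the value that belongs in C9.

8

Row 9 already contains {1, 2, 3, 5, 6, 7, 9}.
Column C already contains {1, 2, 4, 6, 7, 9}.
Its 3×3 block (box 7) already contains {1, 2, 3, 4, 5, 6, 7, 9}.
The only value from 1–9 not eliminated is 8, so C9 = 8.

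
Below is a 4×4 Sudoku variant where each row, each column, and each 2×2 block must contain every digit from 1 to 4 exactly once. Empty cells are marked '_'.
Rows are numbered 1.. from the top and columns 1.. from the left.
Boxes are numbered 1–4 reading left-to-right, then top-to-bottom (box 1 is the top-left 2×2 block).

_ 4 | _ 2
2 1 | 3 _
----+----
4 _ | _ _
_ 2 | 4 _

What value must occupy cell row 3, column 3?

Cell row 3, column 3 itself could take any of {1, 2} by direct elimination.
Consider where 2 can go in box 4.
row 3, column 4 is out (column 4 already has a 2).
row 4, column 4 is out (row 4 already has a 2).
So the only cell in box 4 that can hold 2 is row 3, column 3.
Therefore row 3, column 3 = 2.

2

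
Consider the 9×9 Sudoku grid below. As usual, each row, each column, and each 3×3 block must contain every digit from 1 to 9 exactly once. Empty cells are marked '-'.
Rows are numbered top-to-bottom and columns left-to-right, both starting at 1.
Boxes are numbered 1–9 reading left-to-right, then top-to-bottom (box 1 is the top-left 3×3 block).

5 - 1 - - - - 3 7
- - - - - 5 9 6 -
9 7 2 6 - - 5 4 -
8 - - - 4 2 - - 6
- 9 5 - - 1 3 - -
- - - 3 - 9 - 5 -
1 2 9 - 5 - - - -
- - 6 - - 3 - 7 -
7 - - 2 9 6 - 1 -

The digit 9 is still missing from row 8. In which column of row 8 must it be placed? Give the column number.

9

Consider where 9 can go in row 8.
R8C1 is out (column 1 already has a 9).
R8C2 is out (column 2 already has a 9).
R8C4 is out (box 8 already has a 9).
R8C5 is out (column 5 already has a 9).
R8C7 is out (column 7 already has a 9).
So the only cell in row 8 that can hold 9 is R8C9.
That is column 9.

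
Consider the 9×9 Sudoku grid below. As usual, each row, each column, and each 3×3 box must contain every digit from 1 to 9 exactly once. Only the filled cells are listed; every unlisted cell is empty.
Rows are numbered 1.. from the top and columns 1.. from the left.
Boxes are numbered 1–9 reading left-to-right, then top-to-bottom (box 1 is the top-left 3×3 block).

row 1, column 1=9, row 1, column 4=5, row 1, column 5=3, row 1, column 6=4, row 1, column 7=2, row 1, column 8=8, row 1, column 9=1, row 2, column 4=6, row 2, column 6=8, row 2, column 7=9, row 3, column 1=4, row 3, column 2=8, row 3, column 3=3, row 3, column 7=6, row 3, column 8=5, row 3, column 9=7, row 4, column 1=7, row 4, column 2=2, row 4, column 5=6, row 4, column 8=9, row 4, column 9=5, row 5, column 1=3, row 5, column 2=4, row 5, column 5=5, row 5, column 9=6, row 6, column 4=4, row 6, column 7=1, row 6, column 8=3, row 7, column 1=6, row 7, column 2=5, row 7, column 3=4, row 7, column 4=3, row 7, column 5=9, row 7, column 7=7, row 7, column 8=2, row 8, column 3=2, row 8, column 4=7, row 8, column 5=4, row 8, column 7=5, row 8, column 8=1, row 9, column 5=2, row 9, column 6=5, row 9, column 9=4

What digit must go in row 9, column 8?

6

Row 9 already contains {2, 4, 5}.
Column 8 already contains {1, 2, 3, 5, 8, 9}.
Its 3×3 block (box 9) already contains {1, 2, 4, 5, 7}.
The only value from 1–9 not eliminated is 6, so row 9, column 8 = 6.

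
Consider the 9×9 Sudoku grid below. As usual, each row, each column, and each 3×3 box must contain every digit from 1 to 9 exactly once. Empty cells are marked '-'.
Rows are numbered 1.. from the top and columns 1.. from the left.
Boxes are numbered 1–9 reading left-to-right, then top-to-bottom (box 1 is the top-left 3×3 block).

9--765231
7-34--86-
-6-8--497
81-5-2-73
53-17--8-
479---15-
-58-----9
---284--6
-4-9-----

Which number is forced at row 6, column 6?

Cell row 6, column 6 itself could take any of {3, 6, 8} by direct elimination.
Consider where 8 can go in box 5.
row 4, column 5 is out (row 4 already has a 8).
row 5, column 6 is out (row 5 already has a 8).
row 6, column 4 is out (column 4 already has a 8).
row 6, column 5 is out (column 5 already has a 8).
So the only cell in box 5 that can hold 8 is row 6, column 6.
Therefore row 6, column 6 = 8.

8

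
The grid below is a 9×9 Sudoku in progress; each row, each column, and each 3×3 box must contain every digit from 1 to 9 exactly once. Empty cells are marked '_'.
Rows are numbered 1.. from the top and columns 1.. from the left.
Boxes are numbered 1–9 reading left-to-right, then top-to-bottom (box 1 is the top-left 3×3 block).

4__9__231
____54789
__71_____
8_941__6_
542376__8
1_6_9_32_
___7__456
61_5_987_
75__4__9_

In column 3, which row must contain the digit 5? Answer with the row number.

Consider where 5 can go in column 3.
row 2, column 3 is out (row 2 already has a 5).
row 7, column 3 is out (row 7 already has a 5).
row 8, column 3 is out (row 8 already has a 5).
row 9, column 3 is out (row 9 already has a 5).
So the only cell in column 3 that can hold 5 is row 1, column 3.
That is row 1.

1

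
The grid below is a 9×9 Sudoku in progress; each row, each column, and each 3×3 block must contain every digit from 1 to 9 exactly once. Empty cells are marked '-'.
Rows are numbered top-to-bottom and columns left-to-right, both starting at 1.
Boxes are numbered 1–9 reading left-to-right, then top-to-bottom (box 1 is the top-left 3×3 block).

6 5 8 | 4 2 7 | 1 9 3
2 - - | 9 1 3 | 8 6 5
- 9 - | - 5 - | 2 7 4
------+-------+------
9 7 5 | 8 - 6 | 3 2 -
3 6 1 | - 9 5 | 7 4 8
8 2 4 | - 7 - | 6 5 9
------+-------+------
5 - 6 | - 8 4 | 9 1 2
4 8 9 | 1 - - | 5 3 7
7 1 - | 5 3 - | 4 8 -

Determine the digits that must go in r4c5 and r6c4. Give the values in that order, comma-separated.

4,3

For r4c5:
  Row 4 already contains {2, 3, 5, 6, 7, 8, 9}.
  Column 5 already contains {1, 2, 3, 5, 7, 8, 9}.
  Its 3×3 block (box 5) already contains {5, 6, 7, 8, 9}.
  The only value from 1–9 not eliminated is 4, so r4c5 = 4.
For r6c4:
  Row 6 already contains {2, 4, 5, 6, 7, 8, 9}.
  Column 4 already contains {1, 4, 5, 8, 9}.
  Its 3×3 block (box 5) already contains {5, 6, 7, 8, 9}.
  The only value from 1–9 not eliminated is 3, so r6c4 = 3.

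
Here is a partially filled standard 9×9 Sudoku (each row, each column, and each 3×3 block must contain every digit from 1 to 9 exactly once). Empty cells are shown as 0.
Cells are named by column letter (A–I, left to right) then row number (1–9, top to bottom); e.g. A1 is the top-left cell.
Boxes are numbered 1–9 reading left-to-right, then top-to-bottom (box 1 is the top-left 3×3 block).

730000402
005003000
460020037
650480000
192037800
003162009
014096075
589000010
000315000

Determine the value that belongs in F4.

Row 4 already contains {4, 5, 6, 8}.
Column F already contains {2, 3, 5, 6, 7}.
Its 3×3 block (box 5) already contains {1, 2, 3, 4, 6, 7, 8}.
The only value from 1–9 not eliminated is 9, so F4 = 9.

9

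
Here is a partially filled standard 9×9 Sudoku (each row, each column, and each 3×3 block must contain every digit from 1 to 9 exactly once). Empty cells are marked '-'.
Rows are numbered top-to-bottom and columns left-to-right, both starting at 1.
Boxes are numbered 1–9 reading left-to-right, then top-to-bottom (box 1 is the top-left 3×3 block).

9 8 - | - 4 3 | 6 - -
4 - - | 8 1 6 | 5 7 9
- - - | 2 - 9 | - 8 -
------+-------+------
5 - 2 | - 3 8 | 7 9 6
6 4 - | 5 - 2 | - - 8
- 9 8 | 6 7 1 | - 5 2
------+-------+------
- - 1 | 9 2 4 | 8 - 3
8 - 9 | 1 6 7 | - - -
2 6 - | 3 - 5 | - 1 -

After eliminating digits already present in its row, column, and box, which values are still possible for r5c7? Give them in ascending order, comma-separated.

1,3

Row 5 already contains {2, 4, 5, 6, 8}.
Column 7 already contains {5, 6, 7, 8}.
Its 3×3 block (box 6) already contains {2, 5, 6, 7, 8, 9}.
Removing those from 1–9 leaves {1, 3} as the candidates for r5c7.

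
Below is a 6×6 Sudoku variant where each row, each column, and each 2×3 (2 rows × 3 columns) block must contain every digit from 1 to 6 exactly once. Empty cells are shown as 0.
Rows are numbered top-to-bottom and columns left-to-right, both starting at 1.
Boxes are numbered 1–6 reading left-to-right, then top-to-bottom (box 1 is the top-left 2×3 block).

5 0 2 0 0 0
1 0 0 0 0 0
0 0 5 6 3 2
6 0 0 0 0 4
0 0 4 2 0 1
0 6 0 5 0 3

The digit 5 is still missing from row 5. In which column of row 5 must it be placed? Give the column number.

Consider where 5 can go in row 5.
R5C1 is out (column 1 already has a 5).
R5C5 is out (box 6 already has a 5).
So the only cell in row 5 that can hold 5 is R5C2.
That is column 2.

2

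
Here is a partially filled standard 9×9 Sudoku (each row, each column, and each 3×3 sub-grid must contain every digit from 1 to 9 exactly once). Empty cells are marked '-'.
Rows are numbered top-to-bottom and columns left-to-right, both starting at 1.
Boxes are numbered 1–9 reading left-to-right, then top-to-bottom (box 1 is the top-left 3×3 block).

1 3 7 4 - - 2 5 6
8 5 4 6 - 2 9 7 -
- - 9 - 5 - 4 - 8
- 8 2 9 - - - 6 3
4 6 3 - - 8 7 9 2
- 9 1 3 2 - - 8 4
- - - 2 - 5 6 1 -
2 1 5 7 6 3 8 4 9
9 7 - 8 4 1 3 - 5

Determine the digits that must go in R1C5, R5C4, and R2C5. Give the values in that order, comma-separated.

8,5,3

For R1C5:
  Consider where 8 can go in row 1.
  R1C6 is out (column 6 already has a 8).
  So the only cell in row 1 that can hold 8 is R1C5.
  So R1C5 = 8.
For R5C4:
  Consider where 5 can go in column 4.
  R3C4 is out (row 3 already has a 5).
  So the only cell in column 4 that can hold 5 is R5C4.
  So R5C4 = 5.
For R2C5:
  Consider where 3 can go in row 2.
  R2C9 is out (column 9 already has a 3).
  So the only cell in row 2 that can hold 3 is R2C5.
  So R2C5 = 3.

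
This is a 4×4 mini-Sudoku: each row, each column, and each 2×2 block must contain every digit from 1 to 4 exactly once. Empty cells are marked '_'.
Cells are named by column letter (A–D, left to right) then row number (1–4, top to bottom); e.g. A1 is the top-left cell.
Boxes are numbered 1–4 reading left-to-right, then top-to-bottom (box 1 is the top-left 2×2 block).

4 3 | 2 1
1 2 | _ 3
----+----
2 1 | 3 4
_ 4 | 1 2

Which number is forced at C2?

Row 2 already contains {1, 2, 3}.
Column C already contains {1, 2, 3}.
Its 2×2 block (box 2) already contains {1, 2, 3}.
The only value from 1–4 not eliminated is 4, so C2 = 4.

4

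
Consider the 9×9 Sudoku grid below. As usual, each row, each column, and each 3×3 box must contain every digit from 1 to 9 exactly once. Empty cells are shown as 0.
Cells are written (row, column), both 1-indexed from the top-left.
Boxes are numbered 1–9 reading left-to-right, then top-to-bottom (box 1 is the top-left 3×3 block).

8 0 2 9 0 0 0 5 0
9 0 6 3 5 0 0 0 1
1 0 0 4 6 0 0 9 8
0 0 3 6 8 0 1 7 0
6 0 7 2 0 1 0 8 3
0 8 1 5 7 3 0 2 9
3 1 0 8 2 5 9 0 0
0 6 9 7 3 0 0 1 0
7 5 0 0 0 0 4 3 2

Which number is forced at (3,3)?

Row 3 already contains {1, 4, 6, 8, 9}.
Column 3 already contains {1, 2, 3, 6, 7, 9}.
Its 3×3 block (box 1) already contains {1, 2, 6, 8, 9}.
The only value from 1–9 not eliminated is 5, so (3,3) = 5.

5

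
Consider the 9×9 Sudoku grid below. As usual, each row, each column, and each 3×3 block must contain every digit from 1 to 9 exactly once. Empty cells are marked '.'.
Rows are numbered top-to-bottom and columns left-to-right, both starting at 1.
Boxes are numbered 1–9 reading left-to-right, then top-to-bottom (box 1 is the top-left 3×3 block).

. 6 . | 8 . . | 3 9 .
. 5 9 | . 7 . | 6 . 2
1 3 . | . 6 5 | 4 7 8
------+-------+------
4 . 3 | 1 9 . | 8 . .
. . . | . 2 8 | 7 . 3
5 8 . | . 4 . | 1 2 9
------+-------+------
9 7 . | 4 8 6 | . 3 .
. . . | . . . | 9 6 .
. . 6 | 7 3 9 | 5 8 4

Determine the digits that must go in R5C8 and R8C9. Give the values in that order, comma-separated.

4,7

For R5C8:
  Consider where 4 can go in box 6.
  R4C8 is out (row 4 already has a 4).
  R4C9 is out (row 4 already has a 4).
  So the only cell in box 6 that can hold 4 is R5C8.
  So R5C8 = 4.
For R8C9:
  Consider where 7 can go in row 8.
  R8C1 is out (box 7 already has a 7). R8C2 is out (column 2 already has a 7). R8C3 is out (box 7 already has a 7). R8C4 is out (column 4 already has a 7). The remaining empty cells in row 8 are similarly blocked.
  So the only cell in row 8 that can hold 7 is R8C9.
  So R8C9 = 7.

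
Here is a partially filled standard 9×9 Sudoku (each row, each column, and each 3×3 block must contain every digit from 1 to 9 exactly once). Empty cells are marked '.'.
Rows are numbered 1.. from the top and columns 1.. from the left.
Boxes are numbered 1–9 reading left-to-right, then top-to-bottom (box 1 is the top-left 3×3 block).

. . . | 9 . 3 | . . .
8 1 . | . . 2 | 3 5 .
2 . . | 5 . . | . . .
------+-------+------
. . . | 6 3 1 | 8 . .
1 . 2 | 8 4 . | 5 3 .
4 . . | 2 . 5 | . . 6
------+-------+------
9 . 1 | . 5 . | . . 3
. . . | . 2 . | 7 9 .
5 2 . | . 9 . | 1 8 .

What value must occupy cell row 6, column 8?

Cell row 6, column 8 itself could take any of {1, 7} by direct elimination.
Consider where 1 can go in row 6.
row 6, column 2 is out (column 2 already has a 1).
row 6, column 3 is out (column 3 already has a 1).
row 6, column 5 is out (box 5 already has a 1).
row 6, column 7 is out (column 7 already has a 1).
So the only cell in row 6 that can hold 1 is row 6, column 8.
Therefore row 6, column 8 = 1.

1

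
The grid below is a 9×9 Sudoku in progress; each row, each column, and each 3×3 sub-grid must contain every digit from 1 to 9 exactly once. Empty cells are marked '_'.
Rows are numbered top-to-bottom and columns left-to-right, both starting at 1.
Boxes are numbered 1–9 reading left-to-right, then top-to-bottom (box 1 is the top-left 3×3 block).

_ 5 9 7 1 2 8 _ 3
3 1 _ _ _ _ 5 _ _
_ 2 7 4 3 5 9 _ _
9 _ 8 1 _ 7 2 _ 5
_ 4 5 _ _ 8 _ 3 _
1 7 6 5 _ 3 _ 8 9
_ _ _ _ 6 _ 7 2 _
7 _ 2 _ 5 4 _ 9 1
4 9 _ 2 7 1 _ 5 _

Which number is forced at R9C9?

8

Cell R9C9 itself could take any of {6, 8} by direct elimination.
Consider where 8 can go in row 9.
R9C3 is out (column 3 already has a 8).
R9C7 is out (column 7 already has a 8).
So the only cell in row 9 that can hold 8 is R9C9.
Therefore R9C9 = 8.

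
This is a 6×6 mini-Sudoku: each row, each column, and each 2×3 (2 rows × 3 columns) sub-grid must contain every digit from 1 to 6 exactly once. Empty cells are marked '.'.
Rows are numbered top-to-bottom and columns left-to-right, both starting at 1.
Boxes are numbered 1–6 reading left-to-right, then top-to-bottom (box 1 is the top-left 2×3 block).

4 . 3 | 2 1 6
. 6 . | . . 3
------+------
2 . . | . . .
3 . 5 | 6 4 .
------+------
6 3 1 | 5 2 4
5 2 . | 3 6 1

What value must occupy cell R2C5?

Row 2 already contains {3, 6}.
Column 5 already contains {1, 2, 4, 6}.
Its 2×3 block (box 2) already contains {1, 2, 3, 6}.
The only value from 1–6 not eliminated is 5, so R2C5 = 5.

5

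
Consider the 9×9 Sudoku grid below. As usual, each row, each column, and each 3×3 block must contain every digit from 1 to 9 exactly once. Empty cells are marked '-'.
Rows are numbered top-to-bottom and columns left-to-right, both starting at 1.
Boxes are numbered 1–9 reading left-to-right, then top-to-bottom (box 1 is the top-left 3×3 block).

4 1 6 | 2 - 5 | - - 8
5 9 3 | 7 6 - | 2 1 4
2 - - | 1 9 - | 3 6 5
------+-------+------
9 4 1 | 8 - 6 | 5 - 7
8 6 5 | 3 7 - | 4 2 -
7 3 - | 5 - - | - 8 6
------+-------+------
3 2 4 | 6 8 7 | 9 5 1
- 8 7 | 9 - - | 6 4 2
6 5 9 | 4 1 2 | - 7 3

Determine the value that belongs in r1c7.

7

Row 1 already contains {1, 2, 4, 5, 6, 8}.
Column 7 already contains {2, 3, 4, 5, 6, 9}.
Its 3×3 block (box 3) already contains {1, 2, 3, 4, 5, 6, 8}.
The only value from 1–9 not eliminated is 7, so r1c7 = 7.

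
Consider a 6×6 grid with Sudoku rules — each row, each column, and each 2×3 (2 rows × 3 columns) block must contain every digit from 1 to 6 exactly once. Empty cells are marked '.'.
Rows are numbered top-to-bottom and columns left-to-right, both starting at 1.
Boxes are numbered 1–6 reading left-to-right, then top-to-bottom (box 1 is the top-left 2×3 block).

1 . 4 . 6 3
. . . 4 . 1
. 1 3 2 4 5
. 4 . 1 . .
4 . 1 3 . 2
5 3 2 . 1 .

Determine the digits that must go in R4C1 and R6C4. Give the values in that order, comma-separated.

2,6

For R4C1:
  Consider where 2 can go in row 4.
  R4C3 is out (column 3 already has a 2).
  R4C5 is out (box 4 already has a 2).
  R4C6 is out (column 6 already has a 2).
  So the only cell in row 4 that can hold 2 is R4C1.
  So R4C1 = 2.
For R6C4:
  Row 6 already contains {1, 2, 3, 5}.
  Column 4 already contains {1, 2, 3, 4}.
  Its 2×3 block (box 6) already contains {1, 2, 3}.
  The only value from 1–6 not eliminated is 6, so R6C4 = 6.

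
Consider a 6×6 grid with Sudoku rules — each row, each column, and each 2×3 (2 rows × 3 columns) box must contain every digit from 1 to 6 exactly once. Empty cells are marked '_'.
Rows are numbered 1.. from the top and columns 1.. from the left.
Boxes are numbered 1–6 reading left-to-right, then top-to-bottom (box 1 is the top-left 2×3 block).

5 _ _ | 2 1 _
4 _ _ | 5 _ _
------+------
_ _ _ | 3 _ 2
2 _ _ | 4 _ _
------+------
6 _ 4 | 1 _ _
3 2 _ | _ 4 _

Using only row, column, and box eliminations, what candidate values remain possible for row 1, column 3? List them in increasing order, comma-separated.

Row 1 already contains {1, 2, 5}.
Column 3 already contains {4}.
Its 2×3 block (box 1) already contains {4, 5}.
Removing those from 1–6 leaves {3, 6} as the candidates for row 1, column 3.

3,6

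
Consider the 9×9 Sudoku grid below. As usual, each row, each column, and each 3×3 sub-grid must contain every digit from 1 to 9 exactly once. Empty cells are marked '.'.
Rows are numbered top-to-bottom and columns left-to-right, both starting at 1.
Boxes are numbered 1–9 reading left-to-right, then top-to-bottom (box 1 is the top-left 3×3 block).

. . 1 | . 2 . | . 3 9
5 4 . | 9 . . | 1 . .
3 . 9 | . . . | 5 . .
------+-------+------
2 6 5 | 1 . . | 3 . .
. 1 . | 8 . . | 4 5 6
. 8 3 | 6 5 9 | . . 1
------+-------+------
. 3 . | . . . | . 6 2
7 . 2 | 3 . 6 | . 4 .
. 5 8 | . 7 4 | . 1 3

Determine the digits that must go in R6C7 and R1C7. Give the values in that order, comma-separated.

2,6

For R6C7:
  Consider where 2 can go in column 7.
  R1C7 is out (row 1 already has a 2).
  R7C7 is out (row 7 already has a 2).
  R8C7 is out (row 8 already has a 2).
  R9C7 is out (box 9 already has a 2).
  So the only cell in column 7 that can hold 2 is R6C7.
  So R6C7 = 2.
For R1C7:
  Consider where 6 can go in column 7.
  R6C7 is out (row 6 already has a 6).
  R7C7 is out (row 7 already has a 6).
  R8C7 is out (row 8 already has a 6).
  R9C7 is out (box 9 already has a 6).
  So the only cell in column 7 that can hold 6 is R1C7.
  So R1C7 = 6.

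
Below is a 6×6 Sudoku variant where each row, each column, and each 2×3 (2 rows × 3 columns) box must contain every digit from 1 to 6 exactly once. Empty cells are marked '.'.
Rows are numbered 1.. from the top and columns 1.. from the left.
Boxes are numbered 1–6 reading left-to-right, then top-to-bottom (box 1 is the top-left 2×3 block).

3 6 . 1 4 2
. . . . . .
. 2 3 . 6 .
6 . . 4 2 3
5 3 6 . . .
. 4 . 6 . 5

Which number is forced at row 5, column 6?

Cell row 5, column 6 itself could take any of {1, 4} by direct elimination.
Consider where 4 can go in box 6.
row 5, column 4 is out (column 4 already has a 4).
row 5, column 5 is out (column 5 already has a 4).
row 6, column 5 is out (row 6 already has a 4).
So the only cell in box 6 that can hold 4 is row 5, column 6.
Therefore row 5, column 6 = 4.

4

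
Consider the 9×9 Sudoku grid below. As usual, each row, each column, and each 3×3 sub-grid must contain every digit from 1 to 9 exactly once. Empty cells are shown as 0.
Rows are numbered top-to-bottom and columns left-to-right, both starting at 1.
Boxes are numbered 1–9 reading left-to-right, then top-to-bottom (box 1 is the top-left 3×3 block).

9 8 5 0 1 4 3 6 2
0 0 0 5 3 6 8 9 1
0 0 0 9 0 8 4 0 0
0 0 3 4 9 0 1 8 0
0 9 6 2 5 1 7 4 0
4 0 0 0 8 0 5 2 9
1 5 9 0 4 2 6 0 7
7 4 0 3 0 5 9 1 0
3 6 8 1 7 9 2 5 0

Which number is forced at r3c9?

Row 3 already contains {4, 8, 9}.
Column 9 already contains {1, 2, 7, 9}.
Its 3×3 block (box 3) already contains {1, 2, 3, 4, 6, 8, 9}.
The only value from 1–9 not eliminated is 5, so r3c9 = 5.

5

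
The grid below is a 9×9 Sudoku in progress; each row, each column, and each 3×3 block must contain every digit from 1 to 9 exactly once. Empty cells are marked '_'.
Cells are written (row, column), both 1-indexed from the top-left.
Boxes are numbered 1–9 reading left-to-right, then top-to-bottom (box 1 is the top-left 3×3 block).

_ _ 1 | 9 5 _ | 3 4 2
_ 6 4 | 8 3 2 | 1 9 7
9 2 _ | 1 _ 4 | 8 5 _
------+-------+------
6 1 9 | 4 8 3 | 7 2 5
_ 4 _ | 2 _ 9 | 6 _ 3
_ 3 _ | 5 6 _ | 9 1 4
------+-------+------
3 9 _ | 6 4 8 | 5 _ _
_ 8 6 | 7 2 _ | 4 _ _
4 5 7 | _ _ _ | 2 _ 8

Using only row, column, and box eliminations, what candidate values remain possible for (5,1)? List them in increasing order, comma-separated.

5,7,8

Row 5 already contains {2, 3, 4, 6, 9}.
Column 1 already contains {3, 4, 6, 9}.
Its 3×3 block (box 4) already contains {1, 3, 4, 6, 9}.
Removing those from 1–9 leaves {5, 7, 8} as the candidates for (5,1).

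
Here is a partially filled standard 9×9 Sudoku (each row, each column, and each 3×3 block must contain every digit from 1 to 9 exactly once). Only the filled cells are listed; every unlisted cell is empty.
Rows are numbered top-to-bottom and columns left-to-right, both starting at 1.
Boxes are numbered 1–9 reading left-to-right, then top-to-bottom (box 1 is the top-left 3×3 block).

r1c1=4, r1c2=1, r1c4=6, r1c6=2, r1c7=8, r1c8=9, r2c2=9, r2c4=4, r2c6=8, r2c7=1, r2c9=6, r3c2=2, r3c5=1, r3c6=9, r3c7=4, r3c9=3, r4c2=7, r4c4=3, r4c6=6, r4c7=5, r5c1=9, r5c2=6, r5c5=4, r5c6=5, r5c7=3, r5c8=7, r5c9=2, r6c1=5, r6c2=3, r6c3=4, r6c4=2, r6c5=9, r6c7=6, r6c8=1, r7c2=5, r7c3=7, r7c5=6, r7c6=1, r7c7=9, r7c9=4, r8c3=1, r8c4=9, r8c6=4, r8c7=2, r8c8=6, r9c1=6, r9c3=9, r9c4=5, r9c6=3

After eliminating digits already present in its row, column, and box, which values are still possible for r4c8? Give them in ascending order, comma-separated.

4,8

Row 4 already contains {3, 5, 6, 7}.
Column 8 already contains {1, 6, 7, 9}.
Its 3×3 block (box 6) already contains {1, 2, 3, 5, 6, 7}.
Removing those from 1–9 leaves {4, 8} as the candidates for r4c8.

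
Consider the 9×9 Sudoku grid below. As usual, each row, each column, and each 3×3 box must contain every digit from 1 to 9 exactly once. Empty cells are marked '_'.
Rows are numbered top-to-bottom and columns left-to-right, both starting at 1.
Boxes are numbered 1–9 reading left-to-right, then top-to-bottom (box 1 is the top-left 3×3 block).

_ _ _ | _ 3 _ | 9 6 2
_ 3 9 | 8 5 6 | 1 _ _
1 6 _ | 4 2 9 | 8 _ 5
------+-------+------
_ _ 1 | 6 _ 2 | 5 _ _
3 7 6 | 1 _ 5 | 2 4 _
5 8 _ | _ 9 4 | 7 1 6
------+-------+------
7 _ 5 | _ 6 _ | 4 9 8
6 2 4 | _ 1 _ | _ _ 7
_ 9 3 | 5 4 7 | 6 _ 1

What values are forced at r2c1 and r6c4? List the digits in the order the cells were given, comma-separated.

For r2c1:
  Consider where 2 can go in column 1.
  r1c1 is out (row 1 already has a 2).
  r4c1 is out (row 4 already has a 2).
  r9c1 is out (box 7 already has a 2).
  So the only cell in column 1 that can hold 2 is r2c1.
  So r2c1 = 2.
For r6c4:
  Row 6 already contains {1, 4, 5, 6, 7, 8, 9}.
  Column 4 already contains {1, 4, 5, 6, 8}.
  Its 3×3 block (box 5) already contains {1, 2, 4, 5, 6, 9}.
  The only value from 1–9 not eliminated is 3, so r6c4 = 3.

2,3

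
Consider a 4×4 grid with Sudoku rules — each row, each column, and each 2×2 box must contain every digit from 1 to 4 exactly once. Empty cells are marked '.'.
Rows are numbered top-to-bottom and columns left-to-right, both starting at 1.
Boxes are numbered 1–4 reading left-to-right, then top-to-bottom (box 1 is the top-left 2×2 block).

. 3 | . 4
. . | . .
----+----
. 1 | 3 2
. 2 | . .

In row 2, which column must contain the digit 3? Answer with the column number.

4

Consider where 3 can go in row 2.
r2c1 is out (box 1 already has a 3).
r2c2 is out (column 2 already has a 3).
r2c3 is out (column 3 already has a 3).
So the only cell in row 2 that can hold 3 is r2c4.
That is column 4.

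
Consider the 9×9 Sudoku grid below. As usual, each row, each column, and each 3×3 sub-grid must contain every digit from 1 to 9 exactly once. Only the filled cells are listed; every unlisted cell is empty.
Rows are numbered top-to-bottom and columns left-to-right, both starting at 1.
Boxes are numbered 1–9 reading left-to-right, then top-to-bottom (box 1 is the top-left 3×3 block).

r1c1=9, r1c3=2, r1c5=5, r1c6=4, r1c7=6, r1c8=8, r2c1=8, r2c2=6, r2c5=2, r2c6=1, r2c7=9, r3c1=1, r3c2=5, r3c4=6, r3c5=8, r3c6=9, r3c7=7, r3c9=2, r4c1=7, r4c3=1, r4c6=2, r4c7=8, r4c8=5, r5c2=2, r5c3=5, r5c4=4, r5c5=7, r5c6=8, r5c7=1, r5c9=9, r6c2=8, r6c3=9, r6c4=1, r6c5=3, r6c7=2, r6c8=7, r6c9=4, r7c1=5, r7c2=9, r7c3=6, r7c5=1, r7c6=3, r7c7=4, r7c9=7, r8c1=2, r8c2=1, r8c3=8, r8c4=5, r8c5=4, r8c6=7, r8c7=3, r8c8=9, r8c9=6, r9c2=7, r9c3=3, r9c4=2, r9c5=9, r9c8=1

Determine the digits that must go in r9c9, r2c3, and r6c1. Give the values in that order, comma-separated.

8,7,6

For r9c9:
  Consider where 8 can go in row 9.
  r9c1 is out (column 1 already has a 8).
  r9c6 is out (column 6 already has a 8).
  r9c7 is out (column 7 already has a 8).
  So the only cell in row 9 that can hold 8 is r9c9.
  So r9c9 = 8.
For r2c3:
  Consider where 7 can go in box 1.
  r1c2 is out (column 2 already has a 7).
  r3c3 is out (row 3 already has a 7).
  So the only cell in box 1 that can hold 7 is r2c3.
  So r2c3 = 7.
For r6c1:
  Row 6 already contains {1, 2, 3, 4, 7, 8, 9}.
  Column 1 already contains {1, 2, 5, 7, 8, 9}.
  Its 3×3 block (box 4) already contains {1, 2, 5, 7, 8, 9}.
  The only value from 1–9 not eliminated is 6, so r6c1 = 6.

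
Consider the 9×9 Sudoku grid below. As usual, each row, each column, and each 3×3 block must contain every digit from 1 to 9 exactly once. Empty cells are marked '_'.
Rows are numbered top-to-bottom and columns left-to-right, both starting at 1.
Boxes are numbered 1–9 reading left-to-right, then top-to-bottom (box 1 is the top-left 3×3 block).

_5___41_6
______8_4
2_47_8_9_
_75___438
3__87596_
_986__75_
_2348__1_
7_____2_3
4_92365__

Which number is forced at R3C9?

5

Row 3 already contains {2, 4, 7, 8, 9}.
Column 9 already contains {3, 4, 6, 8}.
Its 3×3 block (box 3) already contains {1, 4, 6, 8, 9}.
The only value from 1–9 not eliminated is 5, so R3C9 = 5.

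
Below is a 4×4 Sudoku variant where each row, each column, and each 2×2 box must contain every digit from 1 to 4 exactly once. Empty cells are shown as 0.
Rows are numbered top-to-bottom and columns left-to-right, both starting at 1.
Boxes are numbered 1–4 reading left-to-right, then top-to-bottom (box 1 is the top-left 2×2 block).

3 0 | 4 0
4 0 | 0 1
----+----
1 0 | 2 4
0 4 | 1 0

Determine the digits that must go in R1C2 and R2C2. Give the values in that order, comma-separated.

For R1C2:
  Consider where 1 can go in row 1.
  R1C4 is out (column 4 already has a 1).
  So the only cell in row 1 that can hold 1 is R1C2.
  So R1C2 = 1.
For R2C2:
  Row 2 already contains {1, 4}.
  Column 2 already contains {4}.
  Its 2×2 block (box 1) already contains {3, 4}.
  The only value from 1–4 not eliminated is 2, so R2C2 = 2.

1,2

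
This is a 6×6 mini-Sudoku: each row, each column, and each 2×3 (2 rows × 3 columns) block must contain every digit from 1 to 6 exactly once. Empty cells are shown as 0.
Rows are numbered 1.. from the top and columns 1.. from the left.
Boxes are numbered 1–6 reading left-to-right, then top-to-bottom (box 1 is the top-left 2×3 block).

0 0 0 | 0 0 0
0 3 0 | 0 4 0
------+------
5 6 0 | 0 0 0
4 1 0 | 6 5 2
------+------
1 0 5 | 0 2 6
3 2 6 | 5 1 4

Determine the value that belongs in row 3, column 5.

3

Row 3 already contains {5, 6}.
Column 5 already contains {1, 2, 4, 5}.
Its 2×3 block (box 4) already contains {2, 5, 6}.
The only value from 1–6 not eliminated is 3, so row 3, column 5 = 3.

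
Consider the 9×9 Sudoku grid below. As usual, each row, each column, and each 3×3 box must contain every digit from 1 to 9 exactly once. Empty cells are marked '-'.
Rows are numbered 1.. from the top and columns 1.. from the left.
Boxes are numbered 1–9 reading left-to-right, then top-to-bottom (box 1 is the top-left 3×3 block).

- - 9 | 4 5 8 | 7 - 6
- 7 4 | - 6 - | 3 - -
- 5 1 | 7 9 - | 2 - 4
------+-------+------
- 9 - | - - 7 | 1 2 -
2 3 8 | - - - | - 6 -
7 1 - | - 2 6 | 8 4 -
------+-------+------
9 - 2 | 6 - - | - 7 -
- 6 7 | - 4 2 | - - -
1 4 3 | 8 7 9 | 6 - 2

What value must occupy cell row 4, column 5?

Cell row 4, column 5 itself could take any of {3, 8} by direct elimination.
Consider where 8 can go in row 4.
row 4, column 1 is out (box 4 already has a 8).
row 4, column 3 is out (column 3 already has a 8).
row 4, column 4 is out (column 4 already has a 8).
row 4, column 9 is out (box 6 already has a 8).
So the only cell in row 4 that can hold 8 is row 4, column 5.
Therefore row 4, column 5 = 8.

8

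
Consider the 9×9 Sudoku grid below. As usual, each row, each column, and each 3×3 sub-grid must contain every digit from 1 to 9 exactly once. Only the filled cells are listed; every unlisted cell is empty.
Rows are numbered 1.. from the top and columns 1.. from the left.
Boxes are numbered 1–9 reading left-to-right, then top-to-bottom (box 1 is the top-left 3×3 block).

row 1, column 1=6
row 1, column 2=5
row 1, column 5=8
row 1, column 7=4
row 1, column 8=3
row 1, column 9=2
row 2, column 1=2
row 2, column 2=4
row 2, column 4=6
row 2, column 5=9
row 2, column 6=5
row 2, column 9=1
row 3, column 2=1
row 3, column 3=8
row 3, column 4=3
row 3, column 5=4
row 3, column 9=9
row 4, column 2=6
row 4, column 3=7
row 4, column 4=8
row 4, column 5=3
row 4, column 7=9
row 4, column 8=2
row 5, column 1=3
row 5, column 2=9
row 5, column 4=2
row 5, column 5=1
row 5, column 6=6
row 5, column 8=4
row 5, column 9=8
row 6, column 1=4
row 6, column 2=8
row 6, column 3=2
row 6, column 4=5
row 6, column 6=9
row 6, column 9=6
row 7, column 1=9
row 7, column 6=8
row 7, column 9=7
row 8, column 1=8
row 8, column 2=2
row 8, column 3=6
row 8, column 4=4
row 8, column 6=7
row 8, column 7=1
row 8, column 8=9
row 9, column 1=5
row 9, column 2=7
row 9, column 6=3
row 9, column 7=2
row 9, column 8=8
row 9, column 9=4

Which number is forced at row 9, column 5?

6

Row 9 already contains {2, 3, 4, 5, 7, 8}.
Column 5 already contains {1, 3, 4, 8, 9}.
Its 3×3 block (box 8) already contains {3, 4, 7, 8}.
The only value from 1–9 not eliminated is 6, so row 9, column 5 = 6.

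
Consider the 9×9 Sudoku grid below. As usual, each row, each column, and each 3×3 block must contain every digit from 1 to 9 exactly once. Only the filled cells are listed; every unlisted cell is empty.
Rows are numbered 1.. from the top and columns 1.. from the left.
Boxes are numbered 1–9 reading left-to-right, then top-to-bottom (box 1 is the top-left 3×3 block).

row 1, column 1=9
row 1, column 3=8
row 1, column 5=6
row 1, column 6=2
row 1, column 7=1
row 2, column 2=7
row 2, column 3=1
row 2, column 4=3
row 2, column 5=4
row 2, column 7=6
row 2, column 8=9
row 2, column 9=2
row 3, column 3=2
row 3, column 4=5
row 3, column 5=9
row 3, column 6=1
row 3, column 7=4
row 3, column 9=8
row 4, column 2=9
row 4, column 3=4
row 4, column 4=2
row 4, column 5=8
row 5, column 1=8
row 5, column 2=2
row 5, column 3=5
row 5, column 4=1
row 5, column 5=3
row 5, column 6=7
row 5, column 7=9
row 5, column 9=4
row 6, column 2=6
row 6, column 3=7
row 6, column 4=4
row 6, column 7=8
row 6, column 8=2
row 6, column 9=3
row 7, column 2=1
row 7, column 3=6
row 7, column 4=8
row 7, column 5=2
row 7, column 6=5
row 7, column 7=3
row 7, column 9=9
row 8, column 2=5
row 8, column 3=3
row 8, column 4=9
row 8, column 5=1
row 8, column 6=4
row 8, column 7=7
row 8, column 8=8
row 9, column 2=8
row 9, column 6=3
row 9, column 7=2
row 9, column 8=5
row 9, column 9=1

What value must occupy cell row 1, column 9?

Cell row 1, column 9 itself could take any of {5, 7} by direct elimination.
Consider where 5 can go in box 3.
row 1, column 8 is out (column 8 already has a 5).
row 3, column 8 is out (row 3 already has a 5).
So the only cell in box 3 that can hold 5 is row 1, column 9.
Therefore row 1, column 9 = 5.

5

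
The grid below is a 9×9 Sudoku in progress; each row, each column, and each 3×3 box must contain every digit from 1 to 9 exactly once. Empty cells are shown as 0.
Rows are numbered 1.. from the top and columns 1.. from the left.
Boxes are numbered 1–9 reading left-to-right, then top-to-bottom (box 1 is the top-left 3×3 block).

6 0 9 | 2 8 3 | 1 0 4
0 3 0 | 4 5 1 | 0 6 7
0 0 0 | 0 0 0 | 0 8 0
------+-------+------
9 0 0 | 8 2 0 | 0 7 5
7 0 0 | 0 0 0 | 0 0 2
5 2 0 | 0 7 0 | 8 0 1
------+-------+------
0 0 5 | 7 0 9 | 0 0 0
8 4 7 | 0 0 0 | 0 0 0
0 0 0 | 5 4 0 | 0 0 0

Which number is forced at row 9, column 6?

8

Cell row 9, column 6 itself could take any of {2, 6, 8} by direct elimination.
Consider where 8 can go in column 6.
row 3, column 6 is out (row 3 already has a 8).
row 4, column 6 is out (row 4 already has a 8).
row 5, column 6 is out (box 5 already has a 8).
row 6, column 6 is out (row 6 already has a 8).
row 8, column 6 is out (row 8 already has a 8).
So the only cell in column 6 that can hold 8 is row 9, column 6.
Therefore row 9, column 6 = 8.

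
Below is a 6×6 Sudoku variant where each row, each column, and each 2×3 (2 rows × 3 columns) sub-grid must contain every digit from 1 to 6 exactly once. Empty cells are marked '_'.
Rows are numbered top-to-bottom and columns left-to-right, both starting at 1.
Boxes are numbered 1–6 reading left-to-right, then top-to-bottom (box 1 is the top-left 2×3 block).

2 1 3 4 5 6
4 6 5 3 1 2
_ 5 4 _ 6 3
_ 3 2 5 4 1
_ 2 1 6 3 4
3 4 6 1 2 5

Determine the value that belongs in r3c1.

1

Row 3 already contains {3, 4, 5, 6}.
Column 1 already contains {2, 3, 4}.
Its 2×3 block (box 3) already contains {2, 3, 4, 5}.
The only value from 1–6 not eliminated is 1, so r3c1 = 1.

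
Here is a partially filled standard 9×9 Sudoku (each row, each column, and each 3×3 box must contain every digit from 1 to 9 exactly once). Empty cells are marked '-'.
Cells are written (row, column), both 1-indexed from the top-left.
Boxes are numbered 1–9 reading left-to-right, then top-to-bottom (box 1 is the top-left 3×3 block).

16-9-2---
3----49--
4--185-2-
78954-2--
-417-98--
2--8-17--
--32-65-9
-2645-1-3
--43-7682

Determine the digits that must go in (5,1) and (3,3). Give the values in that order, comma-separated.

6,7

For (5,1):
  Consider where 6 can go in box 4.
  (6,2) is out (column 2 already has a 6).
  (6,3) is out (column 3 already has a 6).
  So the only cell in box 4 that can hold 6 is (5,1).
  So (5,1) = 6.
For (3,3):
  Row 3 already contains {1, 2, 4, 5, 8}.
  Column 3 already contains {1, 3, 4, 6, 9}.
  Its 3×3 block (box 1) already contains {1, 3, 4, 6}.
  The only value from 1–9 not eliminated is 7, so (3,3) = 7.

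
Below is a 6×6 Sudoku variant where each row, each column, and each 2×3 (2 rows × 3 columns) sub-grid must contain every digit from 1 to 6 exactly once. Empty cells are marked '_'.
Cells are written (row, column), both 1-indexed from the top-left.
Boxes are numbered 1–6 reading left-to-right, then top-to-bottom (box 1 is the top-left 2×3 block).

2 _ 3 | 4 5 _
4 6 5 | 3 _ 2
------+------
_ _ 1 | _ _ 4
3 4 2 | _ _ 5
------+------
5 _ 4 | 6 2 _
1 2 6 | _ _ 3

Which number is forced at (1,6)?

Cell (1,6) itself could take any of {1, 6} by direct elimination.
Consider where 6 can go in column 6.
(5,6) is out (row 5 already has a 6).
So the only cell in column 6 that can hold 6 is (1,6).
Therefore (1,6) = 6.

6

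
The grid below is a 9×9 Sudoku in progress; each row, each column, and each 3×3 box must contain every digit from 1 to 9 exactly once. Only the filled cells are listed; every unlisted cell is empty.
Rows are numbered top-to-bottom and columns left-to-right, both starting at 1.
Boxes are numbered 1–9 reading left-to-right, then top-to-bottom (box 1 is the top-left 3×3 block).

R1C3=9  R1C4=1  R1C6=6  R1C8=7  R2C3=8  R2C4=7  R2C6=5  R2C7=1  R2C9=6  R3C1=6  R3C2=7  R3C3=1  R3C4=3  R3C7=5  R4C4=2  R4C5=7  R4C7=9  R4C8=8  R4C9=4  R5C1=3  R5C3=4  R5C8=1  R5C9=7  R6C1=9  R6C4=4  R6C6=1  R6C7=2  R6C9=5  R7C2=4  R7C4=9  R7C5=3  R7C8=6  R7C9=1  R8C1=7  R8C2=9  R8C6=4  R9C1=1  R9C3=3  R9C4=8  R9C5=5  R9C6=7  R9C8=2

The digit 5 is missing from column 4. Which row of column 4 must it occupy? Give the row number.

5

Consider where 5 can go in column 4.
R8C4 is out (box 8 already has a 5).
So the only cell in column 4 that can hold 5 is R5C4.
That is row 5.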